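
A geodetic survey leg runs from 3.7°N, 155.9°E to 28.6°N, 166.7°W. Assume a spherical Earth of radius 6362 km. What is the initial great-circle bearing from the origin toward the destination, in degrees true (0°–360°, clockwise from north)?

50.9°

θ = atan2( sin Δλ·cos φ₂ ,  cos φ₁ sin φ₂ − sin φ₁ cos φ₂ cos Δλ )
  = atan2(+0.5333, +0.4327) = 50.94°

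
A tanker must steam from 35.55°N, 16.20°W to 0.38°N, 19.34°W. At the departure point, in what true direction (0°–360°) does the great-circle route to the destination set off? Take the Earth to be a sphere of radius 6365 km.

185.4°

N = sin Δλ·cos φ₂ = -0.0548;  D = cos φ₁ sin φ₂ − sin φ₁ cos φ₂ cos Δλ = -0.5751
initial course = atan2(N, D) = 185.44°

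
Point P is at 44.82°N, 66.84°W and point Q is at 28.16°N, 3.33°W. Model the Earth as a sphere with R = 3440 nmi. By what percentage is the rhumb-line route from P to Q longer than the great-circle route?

Great circle: σ = 0.9127 rad → d_gc = Rσ = 3139.8 nmi
Rhumb: Δφ = -0.2908, Δλ = +1.1085, Δψ = -0.3644, q = Δφ/Δψ = 0.7980 → d_rh = R√(Δφ²+q²Δλ²) = 3203.0 nmi
Excess = (3203.0 − 3139.8) / 3139.8 = 63.2 / 3139.8 = 2.01% ≈ 2.0%

2.0%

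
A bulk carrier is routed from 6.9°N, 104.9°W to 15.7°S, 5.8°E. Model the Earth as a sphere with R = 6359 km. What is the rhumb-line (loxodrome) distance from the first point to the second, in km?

12425 km

Rhumb course C = atan2(Δλ, Δψ) with Δψ = ln[tan(π/4+φ₂/2)/tan(π/4+φ₁/2)] = -0.3982, Δλ = +1.9321 → C = 101.65°
d = R·|Δφ| / |cos C| = 6359·0.39444 / 0.20187 = 12425 km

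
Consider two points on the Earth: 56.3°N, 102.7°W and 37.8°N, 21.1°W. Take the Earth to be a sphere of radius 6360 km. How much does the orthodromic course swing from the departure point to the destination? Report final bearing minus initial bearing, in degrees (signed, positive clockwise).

Initial bearing θ₁ = atan2(sin Δλ cos φ₂, cos φ₁ sin φ₂ − sin φ₁ cos φ₂ cos Δλ) = 72.66°
Final bearing θ₂ = (initial bearing from the destination back to the start) + 180° = 137.91°
Δθ = θ₂ − θ₁ = +65.2°

+65.2°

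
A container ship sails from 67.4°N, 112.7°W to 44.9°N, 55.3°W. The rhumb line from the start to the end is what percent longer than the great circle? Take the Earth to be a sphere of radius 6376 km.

3.0%

Great circle: σ = 0.6463 rad → d_gc = Rσ = 4120.7 km
Rhumb: Δφ = -0.3927, Δλ = +1.0018, Δψ = -0.7314, q = Δφ/Δψ = 0.5369 → d_rh = R√(Δφ²+q²Δλ²) = 4246.2 km
Excess = (4246.2 − 4120.7) / 4120.7 = 125.5 / 4120.7 = 3.046% ≈ 3.0%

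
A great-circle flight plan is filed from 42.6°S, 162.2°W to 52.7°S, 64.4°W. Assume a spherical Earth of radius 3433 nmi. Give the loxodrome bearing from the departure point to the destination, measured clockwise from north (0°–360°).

Meridional parts: M(φ₁)=-0.8233, M(φ₂)=-1.0862 → ΔM = -0.2628;  Δλ = +1.7069 rad
tan C = Δλ / ΔM = -6.4943 → C = 98.75°

98.8°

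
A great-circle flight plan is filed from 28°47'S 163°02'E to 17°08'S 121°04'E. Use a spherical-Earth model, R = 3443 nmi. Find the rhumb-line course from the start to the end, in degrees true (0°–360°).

286.8°

Meridional parts: M(φ₁)=-0.5249, M(φ₂)=-0.3036 → ΔM = +0.2213;  Δλ = -0.7325 rad
tan C = Δλ / ΔM = -3.3092 → C = 286.81°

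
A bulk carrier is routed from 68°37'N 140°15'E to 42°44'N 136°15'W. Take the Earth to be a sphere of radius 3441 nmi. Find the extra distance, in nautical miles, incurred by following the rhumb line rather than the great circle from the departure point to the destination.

197 nmi

Great circle: cos σ = sin φ₁ sin φ₂ + cos φ₁ cos φ₂ cos Δλ,  σ = 0.8471 rad → d_gc = 2914.72 nmi
Rhumb line: Δψ = -0.8406, q = Δφ/Δψ = 0.5374, d_rh = R√(Δφ²+q²Δλ²) = 3111.25 nmi
Excess = 3111.25 − 2914.72 = 196.53 ≈ 197 nmi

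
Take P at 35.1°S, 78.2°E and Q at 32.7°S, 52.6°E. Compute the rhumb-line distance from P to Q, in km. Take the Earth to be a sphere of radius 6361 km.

2374 km

Δψ = ln[tan(π/4+φ₂/2)/tan(π/4+φ₁/2)] = +0.0505;  Δφ = +0.0419 rad,  Δλ = -0.4468 rad
q = Δφ/Δψ = 0.8299
d = R·√(Δφ² + q²Δλ²) = 6361·0.37316 = 2374 km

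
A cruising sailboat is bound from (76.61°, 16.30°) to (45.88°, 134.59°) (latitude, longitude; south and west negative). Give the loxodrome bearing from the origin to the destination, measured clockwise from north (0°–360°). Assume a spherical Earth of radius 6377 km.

121.0°

Meridional parts: M(φ₁)=+2.1423, M(φ₂)=+0.9033 → ΔM = -1.2390;  Δλ = +2.0645 rad
tan C = Δλ / ΔM = -1.6663 → C = 120.97°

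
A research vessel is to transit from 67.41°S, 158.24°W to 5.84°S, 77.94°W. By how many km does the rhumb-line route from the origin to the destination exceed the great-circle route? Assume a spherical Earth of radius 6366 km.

350 km

Great circle: cos σ = sin φ₁ sin φ₂ + cos φ₁ cos φ₂ cos Δλ,  σ = 1.4118 rad → d_gc = 8987.5 km
Rhumb line: Δψ = +1.5087, q = Δφ/Δψ = 0.7123, d_rh = R√(Δφ²+q²Δλ²) = 9337.1 km
Excess = 9337.1 − 8987.5 = 349.6 ≈ 350 km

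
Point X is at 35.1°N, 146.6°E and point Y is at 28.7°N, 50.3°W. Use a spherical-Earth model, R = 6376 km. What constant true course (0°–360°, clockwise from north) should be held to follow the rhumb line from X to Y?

92.6°

Δψ = ln[tan(π/4+φ₂/2)/tan(π/4+φ₁/2)] = -0.1317
Δλ = +2.8466 rad (taken the short way round)
course = atan2(Δλ, Δψ) = 92.65°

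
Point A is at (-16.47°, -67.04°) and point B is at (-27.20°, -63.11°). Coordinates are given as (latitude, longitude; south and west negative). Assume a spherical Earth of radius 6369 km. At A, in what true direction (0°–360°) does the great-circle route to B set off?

161.9°

N = sin Δλ·cos φ₂ = +0.0610;  D = cos φ₁ sin φ₂ − sin φ₁ cos φ₂ cos Δλ = -0.1868
initial course = atan2(N, D) = 161.92°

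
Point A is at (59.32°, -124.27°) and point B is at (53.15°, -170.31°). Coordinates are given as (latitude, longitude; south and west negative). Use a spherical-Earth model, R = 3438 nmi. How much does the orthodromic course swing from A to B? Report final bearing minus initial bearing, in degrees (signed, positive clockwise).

Initial bearing θ₁ = atan2(sin Δλ cos φ₂, cos φ₁ sin φ₂ − sin φ₁ cos φ₂ cos Δλ) = 276.64°
Final bearing θ₂ = (initial bearing from the destination back to the start) + 180° = 237.68°
Δθ = θ₂ − θ₁ = -39.0°

-39.0°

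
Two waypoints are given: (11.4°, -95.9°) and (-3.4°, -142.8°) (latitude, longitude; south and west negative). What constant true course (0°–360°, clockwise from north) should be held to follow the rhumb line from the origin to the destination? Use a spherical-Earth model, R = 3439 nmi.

252.4°

Δψ = ln[tan(π/4+φ₂/2)/tan(π/4+φ₁/2)] = -0.2597
Δλ = -0.8186 rad (taken the short way round)
course = atan2(Δλ, Δψ) = 252.40°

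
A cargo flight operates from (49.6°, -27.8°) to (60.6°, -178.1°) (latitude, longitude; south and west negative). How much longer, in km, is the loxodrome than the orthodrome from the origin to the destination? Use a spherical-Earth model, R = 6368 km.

2089 km

Great circle: cos σ = sin φ₁ sin φ₂ + cos φ₁ cos φ₂ cos Δλ,  σ = 1.1733 rad → d_gc = 7471.7 km
Rhumb line: Δψ = +0.3382, q = Δφ/Δψ = 0.5676, d_rh = R√(Δφ²+q²Δλ²) = 9560.5 km
Excess = 9560.5 − 7471.7 = 2088.8 ≈ 2089 km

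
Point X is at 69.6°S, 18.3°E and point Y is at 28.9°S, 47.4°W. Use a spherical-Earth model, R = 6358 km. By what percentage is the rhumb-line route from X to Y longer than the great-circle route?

3.5%

Great circle: σ = 0.9538 rad → d_gc = Rσ = 6064.6 km
Rhumb: Δφ = +0.7103, Δλ = -1.1467, Δψ = +1.1879, q = Δφ/Δψ = 0.5980 → d_rh = R√(Δφ²+q²Δλ²) = 6277.2 km
Excess = (6277.2 − 6064.6) / 6064.6 = 212.6 / 6064.6 = 3.51% ≈ 3.5%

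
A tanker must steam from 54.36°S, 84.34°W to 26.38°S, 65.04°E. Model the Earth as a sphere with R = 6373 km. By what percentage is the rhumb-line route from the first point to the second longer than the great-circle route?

20.4%

Great circle: σ = 1.6590 rad → d_gc = Rσ = 10573.1 km
Rhumb: Δφ = +0.4883, Δλ = +2.6072, Δψ = +0.6573, q = Δφ/Δψ = 0.7429 → d_rh = R√(Δφ²+q²Δλ²) = 12730.6 km
Excess = (12730.6 − 10573.1) / 10573.1 = 2157.5 / 10573.1 = 20.41% ≈ 20.4%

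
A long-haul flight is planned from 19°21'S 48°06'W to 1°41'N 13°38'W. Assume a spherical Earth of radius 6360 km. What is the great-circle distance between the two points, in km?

cos σ = sin φ₁ sin φ₂ + cos φ₁ cos φ₂ cos Δλ
      = sin(-19.35°)sin(1.68°) + cos(-19.35°)cos(1.68°)cos(34.47°) = 0.7678
σ = 39.842° → d = Rσ = 6360·0.69537 = 4423 km

4423 km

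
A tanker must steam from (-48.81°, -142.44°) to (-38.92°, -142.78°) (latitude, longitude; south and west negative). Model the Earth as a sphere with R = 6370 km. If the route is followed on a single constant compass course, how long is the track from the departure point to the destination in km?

Δψ = ln[tan(π/4+φ₂/2)/tan(π/4+φ₁/2)] = +0.2403;  Δφ = +0.1726 rad,  Δλ = -0.0059 rad
q = Δφ/Δψ = 0.7184
d = R·√(Δφ² + q²Δλ²) = 6370·0.17267 = 1100 km

1100 km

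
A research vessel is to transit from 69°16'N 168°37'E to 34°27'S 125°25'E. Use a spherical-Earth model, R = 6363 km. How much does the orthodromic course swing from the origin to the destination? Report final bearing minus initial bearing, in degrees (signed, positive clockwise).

-21.7°

Initial bearing θ₁ = atan2(sin Δλ cos φ₂, cos φ₁ sin φ₂ − sin φ₁ cos φ₂ cos Δλ) = 216.51°
Final bearing θ₂ = (initial bearing from the destination back to the start) + 180° = 194.80°
Δθ = θ₂ − θ₁ = -21.7°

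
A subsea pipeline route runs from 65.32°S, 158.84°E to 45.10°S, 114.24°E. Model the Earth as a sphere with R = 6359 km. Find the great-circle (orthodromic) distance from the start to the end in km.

3486 km

cos σ = sin φ₁ sin φ₂ + cos φ₁ cos φ₂ cos Δλ
      = sin(-65.32°)sin(-45.10°) + cos(-65.32°)cos(-45.10°)cos(-44.60°) = 0.8535
σ = 31.406° → d = Rσ = 6359·0.54814 = 3486 km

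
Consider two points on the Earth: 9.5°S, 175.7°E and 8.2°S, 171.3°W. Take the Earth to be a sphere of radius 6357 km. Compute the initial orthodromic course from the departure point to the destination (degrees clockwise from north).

85.3°

N = sin Δλ·cos φ₂ = +0.2227;  D = cos φ₁ sin φ₂ − sin φ₁ cos φ₂ cos Δλ = +0.0185
initial course = atan2(N, D) = 85.25°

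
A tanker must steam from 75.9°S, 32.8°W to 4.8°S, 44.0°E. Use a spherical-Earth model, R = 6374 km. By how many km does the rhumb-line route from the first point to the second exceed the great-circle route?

Great circle: cos σ = sin φ₁ sin φ₂ + cos φ₁ cos φ₂ cos Δλ,  σ = 1.4338 rad → d_gc = 9138.9 km
Rhumb line: Δψ = +2.0063, q = Δφ/Δψ = 0.6185, d_rh = R√(Δφ²+q²Δλ²) = 9512.6 km
Excess = 9512.6 − 9138.9 = 373.7 ≈ 374 km

374 km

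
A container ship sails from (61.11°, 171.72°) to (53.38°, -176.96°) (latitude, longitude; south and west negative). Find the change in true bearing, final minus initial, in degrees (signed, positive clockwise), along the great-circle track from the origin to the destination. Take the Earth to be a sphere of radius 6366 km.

+9.6°

Initial bearing θ₁ = atan2(sin Δλ cos φ₂, cos φ₁ sin φ₂ − sin φ₁ cos φ₂ cos Δλ) = 136.72°
Final bearing θ₂ = (initial bearing from the destination back to the start) + 180° = 146.27°
Δθ = θ₂ − θ₁ = +9.6°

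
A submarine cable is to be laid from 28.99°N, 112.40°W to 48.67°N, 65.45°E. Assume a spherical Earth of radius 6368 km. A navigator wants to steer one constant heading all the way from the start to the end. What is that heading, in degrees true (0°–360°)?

81.8°

Δψ = ln[tan(π/4+φ₂/2)/tan(π/4+φ₁/2)] = +0.4460
Δλ = +3.1041 rad (taken the short way round)
course = atan2(Δλ, Δψ) = 81.82°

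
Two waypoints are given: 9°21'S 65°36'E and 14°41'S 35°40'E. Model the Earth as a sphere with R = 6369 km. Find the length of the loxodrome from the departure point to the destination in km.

3307 km

Rhumb course C = atan2(Δλ, Δψ) with Δψ = ln[tan(π/4+φ₂/2)/tan(π/4+φ₁/2)] = -0.0952, Δλ = -0.5224 → C = 259.67°
d = R·|Δφ| / |cos C| = 6369·0.09308 / 0.17928 = 3307 km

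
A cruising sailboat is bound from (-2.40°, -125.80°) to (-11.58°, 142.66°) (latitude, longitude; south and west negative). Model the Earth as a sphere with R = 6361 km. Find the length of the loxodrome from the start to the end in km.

Rhumb course C = atan2(Δλ, Δψ) with Δψ = ln[tan(π/4+φ₂/2)/tan(π/4+φ₁/2)] = -0.1616, Δλ = -1.5977 → C = 264.22°
d = R·|Δφ| / |cos C| = 6361·0.16022 / 0.10063 = 10128 km

10128 km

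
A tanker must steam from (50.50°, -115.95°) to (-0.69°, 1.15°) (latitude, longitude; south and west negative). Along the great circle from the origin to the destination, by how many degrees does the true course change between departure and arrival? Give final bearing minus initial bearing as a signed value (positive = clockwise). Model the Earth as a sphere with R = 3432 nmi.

Initial bearing θ₁ = atan2(sin Δλ cos φ₂, cos φ₁ sin φ₂ − sin φ₁ cos φ₂ cos Δλ) = 68.88°
Final bearing θ₂ = (initial bearing from the destination back to the start) + 180° = 143.60°
Δθ = θ₂ − θ₁ = +74.7°

+74.7°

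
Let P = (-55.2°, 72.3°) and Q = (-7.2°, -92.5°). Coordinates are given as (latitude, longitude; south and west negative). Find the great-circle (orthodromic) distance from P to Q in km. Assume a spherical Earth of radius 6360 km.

cos σ = sin φ₁ sin φ₂ + cos φ₁ cos φ₂ cos Δλ
      = sin(-55.20°)sin(-7.20°) + cos(-55.20°)cos(-7.20°)cos(-164.80°) = -0.4435
σ = 116.327° → d = Rσ = 6360·2.03028 = 12913 km

12913 km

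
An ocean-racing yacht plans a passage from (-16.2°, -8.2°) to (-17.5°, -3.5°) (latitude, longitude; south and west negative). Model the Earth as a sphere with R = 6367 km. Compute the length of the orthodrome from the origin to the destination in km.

cos σ = sin φ₁ sin φ₂ + cos φ₁ cos φ₂ cos Δλ
      = sin(-16.20°)sin(-17.50°) + cos(-16.20°)cos(-17.50°)cos(4.70°) = 0.9967
σ = 4.682° → d = Rσ = 6367·0.08172 = 520 km

520 km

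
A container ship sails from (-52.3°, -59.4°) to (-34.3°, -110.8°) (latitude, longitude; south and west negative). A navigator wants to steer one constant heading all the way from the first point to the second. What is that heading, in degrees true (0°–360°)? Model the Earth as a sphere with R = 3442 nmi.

Meridional parts: M(φ₁)=-1.0747, M(φ₂)=-0.6380 → ΔM = +0.4367;  Δλ = -0.8971 rad
tan C = Δλ / ΔM = -2.0542 → C = 295.96°

296.0°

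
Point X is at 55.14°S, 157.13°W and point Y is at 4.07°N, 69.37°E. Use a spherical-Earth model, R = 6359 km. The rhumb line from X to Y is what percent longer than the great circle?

Great circle: σ = 2.0383 rad → d_gc = Rσ = 12961.8 km
Rhumb: Δφ = +1.0334, Δλ = -2.3300, Δψ = +1.2296, q = Δφ/Δψ = 0.8404 → d_rh = R√(Δφ²+q²Δλ²) = 14080.1 km
Excess = (14080.1 − 12961.8) / 12961.8 = 1118.3 / 12961.8 = 8.63% ≈ 8.6%

8.6%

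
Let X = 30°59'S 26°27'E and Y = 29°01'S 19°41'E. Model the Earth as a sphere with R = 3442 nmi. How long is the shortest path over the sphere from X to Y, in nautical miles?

Haversine: a = sin²(Δφ/2)+cos φ₁ cos φ₂ sin²(Δλ/2) = 0.00291;  σ = 2·atan2(√a,√(1−a))
σ = 6.180° → d = Rσ = 3442·0.10786 = 371 nmi

371 nmi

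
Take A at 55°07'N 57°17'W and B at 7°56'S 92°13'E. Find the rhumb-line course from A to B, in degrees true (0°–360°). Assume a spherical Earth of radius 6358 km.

Meridional parts: M(φ₁)=+1.1578, M(φ₂)=-0.1389 → ΔM = -1.2967;  Δλ = +2.6093 rad
tan C = Δλ / ΔM = -2.0122 → C = 116.43°

116.4°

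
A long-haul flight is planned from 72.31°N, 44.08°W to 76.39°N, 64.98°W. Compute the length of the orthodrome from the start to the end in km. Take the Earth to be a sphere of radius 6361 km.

Haversine: a = sin²(Δφ/2)+cos φ₁ cos φ₂ sin²(Δλ/2) = 0.00362;  σ = 2·atan2(√a,√(1−a))
σ = 6.898° → d = Rσ = 6361·0.12040 = 766 km

766 km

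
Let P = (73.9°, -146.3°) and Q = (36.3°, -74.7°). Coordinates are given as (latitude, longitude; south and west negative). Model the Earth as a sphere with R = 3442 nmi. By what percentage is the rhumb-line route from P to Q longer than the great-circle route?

Great circle: σ = 0.8772 rad → d_gc = Rσ = 3019.17 nmi
Rhumb: Δφ = -0.6562, Δλ = +1.2497, Δψ = -1.2752, q = Δφ/Δψ = 0.5146 → d_rh = R√(Δφ²+q²Δλ²) = 3162.60 nmi
Excess = (3162.60 − 3019.17) / 3019.17 = 143.43 / 3019.17 = 4.751% ≈ 4.8%

4.8%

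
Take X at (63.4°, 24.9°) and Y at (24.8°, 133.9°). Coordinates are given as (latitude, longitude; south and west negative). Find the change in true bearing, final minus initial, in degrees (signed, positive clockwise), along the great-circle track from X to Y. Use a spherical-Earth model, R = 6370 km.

At departure: θ₁ = atan2(sin Δλ cos φ₂, cos φ₁ sin φ₂ − sin φ₁ cos φ₂ cos Δλ) = 62.22°
At arrival: θ₂ = atan2(sin Δλ cos φ₁, −cos φ₂ sin φ₁ + sin φ₂ cos φ₁ cos Δλ) = 154.12°
Δθ = θ₂ − θ₁ = +91.9°

+91.9°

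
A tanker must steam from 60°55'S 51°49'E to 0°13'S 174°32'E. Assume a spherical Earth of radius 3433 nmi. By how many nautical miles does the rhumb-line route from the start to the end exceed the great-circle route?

Great circle: cos σ = sin φ₁ sin φ₂ + cos φ₁ cos φ₂ cos Δλ,  σ = 1.8332 rad → d_gc = 6293.4 nmi
Rhumb line: Δψ = +1.3456, q = Δφ/Δψ = 0.7873, d_rh = R√(Δφ²+q²Δλ²) = 6836.6 nmi
Excess = 6836.6 − 6293.4 = 543.2 ≈ 543 nmi

543 nmi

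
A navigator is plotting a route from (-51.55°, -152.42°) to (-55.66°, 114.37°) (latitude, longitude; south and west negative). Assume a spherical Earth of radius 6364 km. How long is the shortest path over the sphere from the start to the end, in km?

5684 km

cos σ = sin φ₁ sin φ₂ + cos φ₁ cos φ₂ cos Δλ
      = sin(-51.55°)sin(-55.66°) + cos(-51.55°)cos(-55.66°)cos(-93.21°) = 0.6270
σ = 51.170° → d = Rσ = 6364·0.89309 = 5684 km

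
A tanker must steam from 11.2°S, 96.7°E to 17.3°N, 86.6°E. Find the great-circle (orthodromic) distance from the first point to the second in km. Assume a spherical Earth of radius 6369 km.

3357 km

Haversine: a = sin²(Δφ/2)+cos φ₁ cos φ₂ sin²(Δλ/2) = 0.06785;  σ = 2·atan2(√a,√(1−a))
σ = 30.197° → d = Rσ = 6369·0.52703 = 3357 km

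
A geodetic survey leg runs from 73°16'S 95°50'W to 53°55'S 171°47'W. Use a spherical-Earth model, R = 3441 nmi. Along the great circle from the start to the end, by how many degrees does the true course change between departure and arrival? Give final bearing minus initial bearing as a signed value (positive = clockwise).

+70.7°

Initial bearing θ₁ = atan2(sin Δλ cos φ₂, cos φ₁ sin φ₂ − sin φ₁ cos φ₂ cos Δλ) = 260.49°
Final bearing θ₂ = (initial bearing from the destination back to the start) + 180° = 331.18°
Δθ = θ₂ − θ₁ = +70.7°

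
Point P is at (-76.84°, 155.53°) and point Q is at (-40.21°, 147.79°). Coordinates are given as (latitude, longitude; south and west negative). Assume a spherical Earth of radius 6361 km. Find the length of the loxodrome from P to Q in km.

4086 km

Rhumb course C = atan2(Δλ, Δψ) with Δψ = ln[tan(π/4+φ₂/2)/tan(π/4+φ₁/2)] = +1.3921, Δλ = -0.1351 → C = 354.46°
d = R·|Δφ| / |cos C| = 6361·0.63931 / 0.99532 = 4086 km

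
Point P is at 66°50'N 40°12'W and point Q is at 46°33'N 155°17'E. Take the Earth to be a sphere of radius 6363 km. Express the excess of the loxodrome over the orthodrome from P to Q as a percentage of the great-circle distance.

36.3%

Great circle: σ = 1.1520 rad → d_gc = Rσ = 7329.9 km
Rhumb: Δφ = -0.3540, Δλ = -2.8714, Δψ = -0.6647, q = Δφ/Δψ = 0.5326 → d_rh = R√(Δφ²+q²Δλ²) = 9987.4 km
Excess = (9987.4 − 7329.9) / 7329.9 = 2657.5 / 7329.9 = 36.26% ≈ 36.3%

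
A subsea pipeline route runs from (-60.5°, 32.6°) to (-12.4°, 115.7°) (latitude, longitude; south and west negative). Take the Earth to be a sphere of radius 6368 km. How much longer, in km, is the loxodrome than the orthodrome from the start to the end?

Great circle: cos σ = sin φ₁ sin φ₂ + cos φ₁ cos φ₂ cos Δλ,  σ = 1.3236 rad → d_gc = 8428.76 km
Rhumb line: Δψ = +1.1164, q = Δφ/Δψ = 0.7520, d_rh = R√(Δφ²+q²Δλ²) = 8764.34 km
Excess = 8764.34 − 8428.76 = 335.58 ≈ 336 km

336 km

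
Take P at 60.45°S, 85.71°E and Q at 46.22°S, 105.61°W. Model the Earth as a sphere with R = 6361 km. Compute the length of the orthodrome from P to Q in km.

cos σ = sin φ₁ sin φ₂ + cos φ₁ cos φ₂ cos Δλ
      = sin(-60.45°)sin(-46.22°) + cos(-60.45°)cos(-46.22°)cos(168.68°) = 0.2935
σ = 72.933° → d = Rσ = 6361·1.27291 = 8097 km

8097 km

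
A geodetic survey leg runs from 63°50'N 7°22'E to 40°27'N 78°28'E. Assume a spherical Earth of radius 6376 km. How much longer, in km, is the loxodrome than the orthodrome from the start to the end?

227 km

Great circle: cos σ = sin φ₁ sin φ₂ + cos φ₁ cos φ₂ cos Δλ,  σ = 0.8079 rad → d_gc = 5151.39 km
Rhumb line: Δψ = -0.6861, q = Δφ/Δψ = 0.5948, d_rh = R√(Δφ²+q²Δλ²) = 5377.91 km
Excess = 5377.91 − 5151.39 = 226.52 ≈ 227 km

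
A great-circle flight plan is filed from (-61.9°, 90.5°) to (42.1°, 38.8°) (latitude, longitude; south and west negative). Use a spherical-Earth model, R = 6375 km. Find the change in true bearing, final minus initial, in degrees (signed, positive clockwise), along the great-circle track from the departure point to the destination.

+15.4°

At departure: θ₁ = atan2(sin Δλ cos φ₂, cos φ₁ sin φ₂ − sin φ₁ cos φ₂ cos Δλ) = 321.09°
At arrival: θ₂ = atan2(sin Δλ cos φ₁, −cos φ₂ sin φ₁ + sin φ₂ cos φ₁ cos Δλ) = 336.50°
Δθ = θ₂ − θ₁ = +15.4°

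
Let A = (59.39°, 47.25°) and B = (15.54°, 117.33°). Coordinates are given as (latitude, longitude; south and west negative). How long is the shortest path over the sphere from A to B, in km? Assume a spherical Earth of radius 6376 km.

Haversine: a = sin²(Δφ/2)+cos φ₁ cos φ₂ sin²(Δλ/2) = 0.30114;  σ = 2·atan2(√a,√(1−a))
σ = 66.564° → d = Rσ = 6376·1.16176 = 7407 km

7407 km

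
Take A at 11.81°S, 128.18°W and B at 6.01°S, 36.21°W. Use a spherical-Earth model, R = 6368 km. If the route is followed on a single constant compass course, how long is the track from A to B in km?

10114 km

Rhumb course C = atan2(Δλ, Δψ) with Δψ = ln[tan(π/4+φ₂/2)/tan(π/4+φ₁/2)] = +0.1025, Δλ = +1.6052 → C = 86.35°
d = R·|Δφ| / |cos C| = 6368·0.10123 / 0.06373 = 10114 km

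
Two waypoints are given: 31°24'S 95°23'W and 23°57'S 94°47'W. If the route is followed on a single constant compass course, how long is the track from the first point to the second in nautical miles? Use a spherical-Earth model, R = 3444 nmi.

Δψ = ln[tan(π/4+φ₂/2)/tan(π/4+φ₁/2)] = +0.1470;  Δφ = +0.1300 rad,  Δλ = +0.0105 rad
q = Δφ/Δψ = 0.8846
d = R·√(Δφ² + q²Δλ²) = 3444·0.13036 = 449 nmi

449 nmi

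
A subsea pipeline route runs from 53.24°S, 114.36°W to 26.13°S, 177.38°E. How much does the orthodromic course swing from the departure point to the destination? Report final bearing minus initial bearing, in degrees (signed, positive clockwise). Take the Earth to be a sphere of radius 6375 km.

+48.0°

Initial bearing θ₁ = atan2(sin Δλ cos φ₂, cos φ₁ sin φ₂ − sin φ₁ cos φ₂ cos Δλ) = 270.20°
Final bearing θ₂ = (initial bearing from the destination back to the start) + 180° = 318.20°
Δθ = θ₂ − θ₁ = +48.0°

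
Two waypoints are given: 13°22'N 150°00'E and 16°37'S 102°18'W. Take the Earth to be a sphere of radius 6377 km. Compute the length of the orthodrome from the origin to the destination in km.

12294 km

cos σ = sin φ₁ sin φ₂ + cos φ₁ cos φ₂ cos Δλ
      = sin(13.37°)sin(-16.62°) + cos(13.37°)cos(-16.62°)cos(107.70°) = -0.3496
σ = 110.460° → d = Rσ = 6377·1.92789 = 12294 km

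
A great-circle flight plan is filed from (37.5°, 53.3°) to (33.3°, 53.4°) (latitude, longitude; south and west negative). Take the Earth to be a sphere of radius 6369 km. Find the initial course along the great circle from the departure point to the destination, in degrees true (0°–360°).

θ = atan2( sin Δλ·cos φ₂ ,  cos φ₁ sin φ₂ − sin φ₁ cos φ₂ cos Δλ )
  = atan2(+0.0015, -0.0732) = 178.86°

178.9°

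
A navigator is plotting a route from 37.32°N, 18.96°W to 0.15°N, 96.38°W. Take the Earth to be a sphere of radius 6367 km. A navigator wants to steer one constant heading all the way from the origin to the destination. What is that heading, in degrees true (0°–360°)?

Δψ = ln[tan(π/4+φ₂/2)/tan(π/4+φ₁/2)] = -0.7004
Δλ = -1.3512 rad (taken the short way round)
course = atan2(Δλ, Δψ) = 242.60°

242.6°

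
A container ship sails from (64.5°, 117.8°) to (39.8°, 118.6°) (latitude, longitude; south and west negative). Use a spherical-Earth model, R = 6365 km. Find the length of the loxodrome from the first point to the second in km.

Δψ = ln[tan(π/4+φ₂/2)/tan(π/4+φ₁/2)] = -0.7276;  Δφ = -0.4311 rad,  Δλ = +0.0140 rad
q = Δφ/Δψ = 0.5925
d = R·√(Δφ² + q²Δλ²) = 6365·0.43118 = 2744 km

2744 km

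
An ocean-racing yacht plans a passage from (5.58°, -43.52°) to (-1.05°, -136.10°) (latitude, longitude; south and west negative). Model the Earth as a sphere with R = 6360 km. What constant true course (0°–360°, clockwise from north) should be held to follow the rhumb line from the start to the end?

Δψ = ln[tan(π/4+φ₂/2)/tan(π/4+φ₁/2)] = -0.1159
Δλ = -1.6158 rad (taken the short way round)
course = atan2(Δλ, Δψ) = 265.90°

265.9°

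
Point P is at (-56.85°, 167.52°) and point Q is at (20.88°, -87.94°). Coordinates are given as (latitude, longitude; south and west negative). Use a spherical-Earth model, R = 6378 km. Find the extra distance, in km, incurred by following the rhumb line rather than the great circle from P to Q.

Great circle: cos σ = sin φ₁ sin φ₂ + cos φ₁ cos φ₂ cos Δλ,  σ = 2.0116 rad → d_gc = 12830.0 km
Rhumb line: Δψ = +1.5846, q = Δφ/Δψ = 0.8561, d_rh = R√(Δφ²+q²Δλ²) = 13195.6 km
Excess = 13195.6 − 12830.0 = 365.6 ≈ 366 km

366 km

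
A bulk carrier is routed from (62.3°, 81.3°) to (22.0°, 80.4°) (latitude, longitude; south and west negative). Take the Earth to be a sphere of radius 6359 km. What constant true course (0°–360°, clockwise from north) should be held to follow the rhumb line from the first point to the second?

Meridional parts: M(φ₁)=+1.4002, M(φ₂)=+0.3938 → ΔM = -1.0064;  Δλ = -0.0157 rad
tan C = Δλ / ΔM = +0.0156 → C = 180.89°

180.9°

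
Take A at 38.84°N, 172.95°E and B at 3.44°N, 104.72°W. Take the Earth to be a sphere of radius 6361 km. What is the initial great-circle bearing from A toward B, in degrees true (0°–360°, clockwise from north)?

N = sin Δλ·cos φ₂ = +0.9893;  D = cos φ₁ sin φ₂ − sin φ₁ cos φ₂ cos Δλ = -0.0368
initial course = atan2(N, D) = 92.13°

92.1°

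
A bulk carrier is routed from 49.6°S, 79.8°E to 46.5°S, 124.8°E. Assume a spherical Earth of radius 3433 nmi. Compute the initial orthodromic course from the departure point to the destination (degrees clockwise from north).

θ = atan2( sin Δλ·cos φ₂ ,  cos φ₁ sin φ₂ − sin φ₁ cos φ₂ cos Δλ )
  = atan2(+0.4867, -0.0995) = 101.55°

101.5°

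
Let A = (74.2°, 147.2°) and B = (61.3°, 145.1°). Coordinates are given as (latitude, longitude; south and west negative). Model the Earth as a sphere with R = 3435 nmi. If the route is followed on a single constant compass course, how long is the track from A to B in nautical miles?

Rhumb course C = atan2(Δλ, Δψ) with Δψ = ln[tan(π/4+φ₂/2)/tan(π/4+φ₁/2)] = -0.6117, Δλ = -0.0367 → C = 183.43°
d = R·|Δφ| / |cos C| = 3435·0.22515 / 0.99821 = 775 nmi

775 nmi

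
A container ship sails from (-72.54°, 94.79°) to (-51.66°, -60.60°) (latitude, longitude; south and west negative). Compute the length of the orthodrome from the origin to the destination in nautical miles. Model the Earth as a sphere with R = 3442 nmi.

cos σ = sin φ₁ sin φ₂ + cos φ₁ cos φ₂ cos Δλ
      = sin(-72.54°)sin(-51.66°) + cos(-72.54°)cos(-51.66°)cos(-155.39°) = 0.5790
σ = 54.620° → d = Rσ = 3442·0.95331 = 3281 nmi

3281 nmi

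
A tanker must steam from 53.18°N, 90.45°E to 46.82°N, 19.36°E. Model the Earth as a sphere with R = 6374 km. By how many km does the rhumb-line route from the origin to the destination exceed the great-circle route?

203 km

Great circle: cos σ = sin φ₁ sin φ₂ + cos φ₁ cos φ₂ cos Δλ,  σ = 0.7718 rad → d_gc = 4919.5 km
Rhumb line: Δψ = -0.1730, q = Δφ/Δψ = 0.6415, d_rh = R√(Δφ²+q²Δλ²) = 5122.6 km
Excess = 5122.6 − 4919.5 = 203.1 ≈ 203 km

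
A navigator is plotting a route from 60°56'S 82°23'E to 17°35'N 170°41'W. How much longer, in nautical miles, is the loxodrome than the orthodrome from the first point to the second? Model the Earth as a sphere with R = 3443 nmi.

274 nmi

Great circle: cos σ = sin φ₁ sin φ₂ + cos φ₁ cos φ₂ cos Δλ,  σ = 1.9812 rad → d_gc = 6821.1 nmi
Rhumb line: Δψ = +1.6618, q = Δφ/Δψ = 0.8246, d_rh = R√(Δφ²+q²Δλ²) = 7095.0 nmi
Excess = 7095.0 − 6821.1 = 273.9 ≈ 274 nmi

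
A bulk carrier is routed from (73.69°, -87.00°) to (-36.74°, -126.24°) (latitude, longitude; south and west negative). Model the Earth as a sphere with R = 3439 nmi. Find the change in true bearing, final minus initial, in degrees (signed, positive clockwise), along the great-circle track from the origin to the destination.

At departure: θ₁ = atan2(sin Δλ cos φ₂, cos φ₁ sin φ₂ − sin φ₁ cos φ₂ cos Δλ) = 213.58°
At arrival: θ₂ = atan2(sin Δλ cos φ₁, −cos φ₂ sin φ₁ + sin φ₂ cos φ₁ cos Δλ) = 191.18°
Δθ = θ₂ − θ₁ = -22.4°

-22.4°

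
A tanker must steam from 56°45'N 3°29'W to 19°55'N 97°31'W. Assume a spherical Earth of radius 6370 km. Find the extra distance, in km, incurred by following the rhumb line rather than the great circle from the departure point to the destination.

467 km

Great circle: cos σ = sin φ₁ sin φ₂ + cos φ₁ cos φ₂ cos Δλ,  σ = 1.3195 rad → d_gc = 8405.4 km
Rhumb line: Δψ = -0.8539, q = Δφ/Δψ = 0.7529, d_rh = R√(Δφ²+q²Δλ²) = 8872.6 km
Excess = 8872.6 − 8405.4 = 467.2 ≈ 467 km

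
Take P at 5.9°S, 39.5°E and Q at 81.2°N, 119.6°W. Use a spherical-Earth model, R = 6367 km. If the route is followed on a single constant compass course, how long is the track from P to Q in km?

13971 km

Δψ = ln[tan(π/4+φ₂/2)/tan(π/4+φ₁/2)] = +2.6678;  Δφ = +1.5202 rad,  Δλ = -2.7768 rad
q = Δφ/Δψ = 0.5698
d = R·√(Δφ² + q²Δλ²) = 6367·2.19422 = 13971 km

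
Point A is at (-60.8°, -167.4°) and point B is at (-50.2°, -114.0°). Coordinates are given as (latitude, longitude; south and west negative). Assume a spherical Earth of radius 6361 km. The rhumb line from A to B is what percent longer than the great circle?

Great circle: σ = 0.5417 rad → d_gc = Rσ = 3445.6 km
Rhumb: Δφ = +0.1850, Δλ = +0.9320, Δψ = +0.3291, q = Δφ/Δψ = 0.5622 → d_rh = R√(Δφ²+q²Δλ²) = 3534.4 km
Excess = (3534.4 − 3445.6) / 3445.6 = 88.8 / 3445.6 = 2.58% ≈ 2.6%

2.6%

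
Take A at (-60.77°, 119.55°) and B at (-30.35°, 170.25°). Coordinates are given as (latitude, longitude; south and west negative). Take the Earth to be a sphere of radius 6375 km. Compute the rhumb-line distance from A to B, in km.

5090 km

Rhumb course C = atan2(Δλ, Δψ) with Δψ = ln[tan(π/4+φ₂/2)/tan(π/4+φ₁/2)] = +0.7878, Δλ = +0.8849 → C = 48.32°
d = R·|Δφ| / |cos C| = 6375·0.53093 / 0.66494 = 5090 km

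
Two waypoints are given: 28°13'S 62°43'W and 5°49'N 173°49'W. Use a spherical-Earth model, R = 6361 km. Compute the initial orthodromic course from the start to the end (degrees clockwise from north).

N = sin Δλ·cos φ₂ = -0.9282;  D = cos φ₁ sin φ₂ − sin φ₁ cos φ₂ cos Δλ = -0.0800
initial course = atan2(N, D) = 265.07°

265.1°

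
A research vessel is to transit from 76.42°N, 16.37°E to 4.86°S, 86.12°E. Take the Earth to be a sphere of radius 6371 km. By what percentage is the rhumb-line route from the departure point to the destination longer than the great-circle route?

3.0%

Great circle: σ = 1.5722 rad → d_gc = Rσ = 10016.3 km
Rhumb: Δφ = -1.4186, Δλ = +1.2174, Δψ = -2.2130, q = Δφ/Δψ = 0.6410 → d_rh = R√(Δφ²+q²Δλ²) = 10315.1 km
Excess = (10315.1 − 10016.3) / 10016.3 = 298.8 / 10016.3 = 2.98% ≈ 3.0%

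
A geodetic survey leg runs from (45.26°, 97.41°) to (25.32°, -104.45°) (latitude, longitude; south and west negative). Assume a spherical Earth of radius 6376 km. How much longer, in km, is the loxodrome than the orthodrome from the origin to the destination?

Great circle: cos σ = sin φ₁ sin φ₂ + cos φ₁ cos φ₂ cos Δλ,  σ = 1.8616 rad → d_gc = 11869.7 km
Rhumb line: Δψ = -0.4308, q = Δφ/Δψ = 0.8079, d_rh = R√(Δφ²+q²Δλ²) = 14390.0 km
Excess = 14390.0 − 11869.7 = 2520.3 ≈ 2520 km

2520 km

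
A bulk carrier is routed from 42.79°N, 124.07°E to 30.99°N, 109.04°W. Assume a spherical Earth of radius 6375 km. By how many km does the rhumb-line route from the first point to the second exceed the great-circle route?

Great circle: cos σ = sin φ₁ sin φ₂ + cos φ₁ cos φ₂ cos Δλ,  σ = 1.5987 rad → d_gc = 10191.5 km
Rhumb line: Δψ = -0.2585, q = Δφ/Δψ = 0.7968, d_rh = R√(Δφ²+q²Δλ²) = 11325.5 km
Excess = 11325.5 − 10191.5 = 1134.0 ≈ 1134 km

1134 km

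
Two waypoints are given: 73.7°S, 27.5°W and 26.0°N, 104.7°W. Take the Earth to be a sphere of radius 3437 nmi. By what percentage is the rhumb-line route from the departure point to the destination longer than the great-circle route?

2.5%

Great circle: σ = 1.9443 rad → d_gc = Rσ = 6682.5 nmi
Rhumb: Δφ = +1.7401, Δλ = -1.3474, Δψ = +2.4136, q = Δφ/Δψ = 0.7209 → d_rh = R√(Δφ²+q²Δλ²) = 6849.5 nmi
Excess = (6849.5 − 6682.5) / 6682.5 = 167.0 / 6682.5 = 2.50% ≈ 2.5%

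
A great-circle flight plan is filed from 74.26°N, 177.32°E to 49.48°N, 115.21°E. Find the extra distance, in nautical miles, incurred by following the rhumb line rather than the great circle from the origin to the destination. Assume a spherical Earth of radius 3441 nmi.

84 nmi

Great circle: cos σ = sin φ₁ sin φ₂ + cos φ₁ cos φ₂ cos Δλ,  σ = 0.6196 rad → d_gc = 2132.0 nmi
Rhumb line: Δψ = -0.9822, q = Δφ/Δψ = 0.4403, d_rh = R√(Δφ²+q²Δλ²) = 2216.4 nmi
Excess = 2216.4 − 2132.0 = 84.4 ≈ 84 nmi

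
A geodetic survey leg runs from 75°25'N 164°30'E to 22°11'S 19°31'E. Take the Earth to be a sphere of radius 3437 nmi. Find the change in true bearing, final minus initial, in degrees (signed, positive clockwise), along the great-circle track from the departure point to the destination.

-130.2°

At departure: θ₁ = atan2(sin Δλ cos φ₂, cos φ₁ sin φ₂ − sin φ₁ cos φ₂ cos Δλ) = 320.25°
At arrival: θ₂ = atan2(sin Δλ cos φ₁, −cos φ₂ sin φ₁ + sin φ₂ cos φ₁ cos Δλ) = 190.01°
Δθ = θ₂ − θ₁ = -130.2°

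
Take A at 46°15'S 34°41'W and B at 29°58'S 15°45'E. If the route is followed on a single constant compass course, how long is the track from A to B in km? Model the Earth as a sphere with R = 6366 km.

4735 km

Rhumb course C = atan2(Δλ, Δψ) with Δψ = ln[tan(π/4+φ₂/2)/tan(π/4+φ₁/2)] = +0.3639, Δλ = +0.8802 → C = 67.54°
d = R·|Δφ| / |cos C| = 6366·0.28420 / 0.38209 = 4735 km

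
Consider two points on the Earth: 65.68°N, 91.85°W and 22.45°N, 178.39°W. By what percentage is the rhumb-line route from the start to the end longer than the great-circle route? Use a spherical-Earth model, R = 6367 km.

Great circle: σ = 1.1908 rad → d_gc = Rσ = 7581.5 km
Rhumb: Δφ = -0.7545, Δλ = -1.5104, Δψ = -1.1326, q = Δφ/Δψ = 0.6661 → d_rh = R√(Δφ²+q²Δλ²) = 8007.3 km
Excess = (8007.3 − 7581.5) / 7581.5 = 425.8 / 7581.5 = 5.62% ≈ 5.6%

5.6%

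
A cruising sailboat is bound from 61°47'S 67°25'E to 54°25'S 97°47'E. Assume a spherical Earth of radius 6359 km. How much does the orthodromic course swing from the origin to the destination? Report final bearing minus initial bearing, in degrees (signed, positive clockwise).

-26.0°

Initial bearing θ₁ = atan2(sin Δλ cos φ₂, cos φ₁ sin φ₂ − sin φ₁ cos φ₂ cos Δλ) = 78.87°
Final bearing θ₂ = (initial bearing from the destination back to the start) + 180° = 52.87°
Δθ = θ₂ − θ₁ = -26.0°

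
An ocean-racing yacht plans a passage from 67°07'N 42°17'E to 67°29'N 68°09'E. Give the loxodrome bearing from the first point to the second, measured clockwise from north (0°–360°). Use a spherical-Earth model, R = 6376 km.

87.9°

Δψ = ln[tan(π/4+φ₂/2)/tan(π/4+φ₁/2)] = +0.0166
Δλ = +0.4515 rad (taken the short way round)
course = atan2(Δλ, Δψ) = 87.90°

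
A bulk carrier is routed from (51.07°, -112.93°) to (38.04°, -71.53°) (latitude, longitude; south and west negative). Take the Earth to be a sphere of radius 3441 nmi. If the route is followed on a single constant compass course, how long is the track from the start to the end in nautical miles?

1927 nmi

Rhumb course C = atan2(Δλ, Δψ) with Δψ = ln[tan(π/4+φ₂/2)/tan(π/4+φ₁/2)] = -0.3212, Δλ = +0.7226 → C = 113.97°
d = R·|Δφ| / |cos C| = 3441·0.22742 / 0.40619 = 1927 nmi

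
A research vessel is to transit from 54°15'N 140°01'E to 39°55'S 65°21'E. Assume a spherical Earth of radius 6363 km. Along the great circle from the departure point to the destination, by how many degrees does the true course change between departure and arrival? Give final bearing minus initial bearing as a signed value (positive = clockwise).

At departure: θ₁ = atan2(sin Δλ cos φ₂, cos φ₁ sin φ₂ − sin φ₁ cos φ₂ cos Δλ) = 233.89°
At arrival: θ₂ = atan2(sin Δλ cos φ₁, −cos φ₂ sin φ₁ + sin φ₂ cos φ₁ cos Δλ) = 217.98°
Δθ = θ₂ − θ₁ = -15.9°

-15.9°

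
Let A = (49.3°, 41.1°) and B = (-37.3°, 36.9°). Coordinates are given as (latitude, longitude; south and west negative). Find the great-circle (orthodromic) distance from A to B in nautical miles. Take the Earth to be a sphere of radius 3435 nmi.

cos σ = sin φ₁ sin φ₂ + cos φ₁ cos φ₂ cos Δλ
      = sin(49.30°)sin(-37.30°) + cos(49.30°)cos(-37.30°)cos(-4.20°) = 0.0579
σ = 86.680° → d = Rσ = 3435·1.51285 = 5197 nmi

5197 nmi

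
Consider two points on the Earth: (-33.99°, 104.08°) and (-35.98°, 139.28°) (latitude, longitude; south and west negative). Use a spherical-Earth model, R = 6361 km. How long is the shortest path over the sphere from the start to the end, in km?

3192 km

cos σ = sin φ₁ sin φ₂ + cos φ₁ cos φ₂ cos Δλ
      = sin(-33.99°)sin(-35.98°) + cos(-33.99°)cos(-35.98°)cos(35.20°) = 0.8767
σ = 28.752° → d = Rσ = 6361·0.50182 = 3192 km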